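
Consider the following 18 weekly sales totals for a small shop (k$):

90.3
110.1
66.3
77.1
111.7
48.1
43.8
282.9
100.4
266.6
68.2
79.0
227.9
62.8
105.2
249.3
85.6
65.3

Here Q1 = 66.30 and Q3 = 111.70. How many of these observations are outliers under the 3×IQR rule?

3

IQR = 45.40; fences at 66.30 − 136.20 = -69.90 and 111.70 + 136.20 = 247.90.
Outside the cutoffs: 249.3, 266.6, 282.9.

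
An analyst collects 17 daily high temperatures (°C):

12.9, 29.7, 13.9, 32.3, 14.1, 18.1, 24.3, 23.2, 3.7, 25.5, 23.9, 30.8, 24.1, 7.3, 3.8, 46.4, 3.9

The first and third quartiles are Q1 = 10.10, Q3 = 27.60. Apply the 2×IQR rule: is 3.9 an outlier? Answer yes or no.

no

IQR = Q3 − Q1 = 27.60 − 10.10 = 17.50.
Lower fence = Q1 − 2·IQR = 10.10 − 35.00 = -24.90.
Upper fence = Q3 + 2·IQR = 27.60 + 35.00 = 62.60.
3.9 lies within [-24.90, 62.60].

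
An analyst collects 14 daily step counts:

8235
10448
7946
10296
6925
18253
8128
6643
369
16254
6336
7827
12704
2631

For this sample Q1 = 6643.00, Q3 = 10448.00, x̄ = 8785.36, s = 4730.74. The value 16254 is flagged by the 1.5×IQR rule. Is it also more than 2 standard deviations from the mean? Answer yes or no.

no

z = (16254 − 8785.36) / 4730.74 = 1.58.
|z| = 1.58 ≤ 2.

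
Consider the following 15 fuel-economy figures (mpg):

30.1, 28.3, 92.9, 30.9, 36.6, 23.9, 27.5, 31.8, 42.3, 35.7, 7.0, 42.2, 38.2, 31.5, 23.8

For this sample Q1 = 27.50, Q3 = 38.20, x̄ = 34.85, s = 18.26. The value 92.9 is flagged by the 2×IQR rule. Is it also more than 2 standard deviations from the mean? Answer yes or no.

yes

z = (92.9 − 34.85) / 18.26 = 3.18.
|z| = 3.18 > 2.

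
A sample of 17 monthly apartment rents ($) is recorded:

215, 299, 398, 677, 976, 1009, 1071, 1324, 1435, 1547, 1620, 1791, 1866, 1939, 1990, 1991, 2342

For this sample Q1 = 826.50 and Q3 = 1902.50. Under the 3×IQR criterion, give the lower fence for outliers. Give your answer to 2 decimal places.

IQR = Q3 − Q1 = 1902.50 − 826.50 = 1076.00.
Lower fence = Q1 − 3·IQR = 826.50 − 3228.00 = -2401.50.
Upper fence = Q3 + 3·IQR = 1902.50 + 3228.00 = 5130.50.

-2401.50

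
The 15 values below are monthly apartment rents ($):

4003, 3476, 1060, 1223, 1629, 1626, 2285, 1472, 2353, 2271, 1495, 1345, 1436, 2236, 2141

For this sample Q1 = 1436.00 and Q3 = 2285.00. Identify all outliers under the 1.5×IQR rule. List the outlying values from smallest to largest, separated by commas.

4003

IQR = Q3 − Q1 = 2285.00 − 1436.00 = 849.00.
Lower fence = Q1 − 1.5·IQR = 1436.00 − 1273.50 = 162.50.
Upper fence = Q3 + 1.5·IQR = 2285.00 + 1273.50 = 3558.50.
4003 > 3558.50 → outlier.
All remaining values lie within [162.50, 3558.50].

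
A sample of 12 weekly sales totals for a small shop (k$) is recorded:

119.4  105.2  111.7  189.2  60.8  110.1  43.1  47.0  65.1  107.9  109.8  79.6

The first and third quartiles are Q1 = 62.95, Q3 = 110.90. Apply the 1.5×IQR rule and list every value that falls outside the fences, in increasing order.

IQR = Q3 − Q1 = 110.90 − 62.95 = 47.95.
Lower fence = Q1 − 1.5·IQR = 62.95 − 71.925 = -8.975.
Upper fence = Q3 + 1.5·IQR = 110.90 + 71.925 = 182.825.
189.2 > 182.825 → outlier.
All remaining values lie within [-8.975, 182.825].

189.2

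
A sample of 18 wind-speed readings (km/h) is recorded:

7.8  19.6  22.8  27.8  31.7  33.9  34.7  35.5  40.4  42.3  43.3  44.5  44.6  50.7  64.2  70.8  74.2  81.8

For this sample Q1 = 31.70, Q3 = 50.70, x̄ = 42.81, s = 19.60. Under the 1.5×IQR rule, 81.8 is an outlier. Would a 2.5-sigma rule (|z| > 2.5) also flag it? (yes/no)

z = (81.8 − 42.81) / 19.60 = 1.99.
|z| = 1.99 ≤ 2.5.

no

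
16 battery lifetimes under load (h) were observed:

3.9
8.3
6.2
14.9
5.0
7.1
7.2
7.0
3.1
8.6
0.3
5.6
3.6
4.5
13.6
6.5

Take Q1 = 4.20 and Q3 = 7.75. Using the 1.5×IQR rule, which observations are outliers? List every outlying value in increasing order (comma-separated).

13.6, 14.9

IQR = Q3 − Q1 = 7.75 − 4.20 = 3.55.
Lower fence = Q1 − 1.5·IQR = 4.20 − 5.325 = -1.125.
Upper fence = Q3 + 1.5·IQR = 7.75 + 5.325 = 13.075.
13.6 > 13.075 → outlier.
14.9 > 13.075 → outlier.
All remaining values lie within [-1.125, 13.075].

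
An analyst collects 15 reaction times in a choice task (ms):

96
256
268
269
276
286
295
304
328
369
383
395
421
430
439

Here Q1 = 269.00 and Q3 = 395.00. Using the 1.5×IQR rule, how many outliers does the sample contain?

IQR = 126.00; fences at 269.00 − 189.00 = 80.00 and 395.00 + 189.00 = 584.00.
Every value lies within the cutoffs.

0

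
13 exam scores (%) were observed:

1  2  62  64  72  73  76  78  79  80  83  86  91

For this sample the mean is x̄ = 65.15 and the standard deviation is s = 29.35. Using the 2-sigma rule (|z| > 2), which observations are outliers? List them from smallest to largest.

Cutoffs at x̄ ± 2s: 65.15 ± 2·29.35 = [6.45, 123.85].
1: z = -2.19, |z| > 2 → outlier.
2: z = -2.15, |z| > 2 → outlier.
Every other value lies within [6.45, 123.85].

1, 2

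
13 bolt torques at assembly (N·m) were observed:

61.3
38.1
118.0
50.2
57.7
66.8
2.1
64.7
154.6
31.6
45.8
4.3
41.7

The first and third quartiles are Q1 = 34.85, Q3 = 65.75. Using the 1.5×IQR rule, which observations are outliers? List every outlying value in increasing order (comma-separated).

IQR = Q3 − Q1 = 65.75 − 34.85 = 30.90.
Lower fence = Q1 − 1.5·IQR = 34.85 − 46.35 = -11.50.
Upper fence = Q3 + 1.5·IQR = 65.75 + 46.35 = 112.10.
118.0 > 112.10 → outlier.
154.6 > 112.10 → outlier.
All remaining values lie within [-11.50, 112.10].

118.0, 154.6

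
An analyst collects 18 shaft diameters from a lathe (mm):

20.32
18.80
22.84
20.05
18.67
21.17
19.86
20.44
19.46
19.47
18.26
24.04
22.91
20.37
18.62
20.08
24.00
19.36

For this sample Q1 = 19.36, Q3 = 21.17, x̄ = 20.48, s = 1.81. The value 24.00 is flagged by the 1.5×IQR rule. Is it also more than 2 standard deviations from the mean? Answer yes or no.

no

z = (24.00 − 20.48) / 1.81 = 1.94.
|z| = 1.94 ≤ 2.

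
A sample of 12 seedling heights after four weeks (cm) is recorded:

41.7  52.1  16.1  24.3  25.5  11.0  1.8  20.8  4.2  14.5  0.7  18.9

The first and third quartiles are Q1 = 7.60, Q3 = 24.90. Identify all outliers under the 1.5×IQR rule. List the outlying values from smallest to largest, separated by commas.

IQR = Q3 − Q1 = 24.90 − 7.60 = 17.30.
Lower fence = Q1 − 1.5·IQR = 7.60 − 25.95 = -18.35.
Upper fence = Q3 + 1.5·IQR = 24.90 + 25.95 = 50.85.
52.1 > 50.85 → outlier.
All remaining values lie within [-18.35, 50.85].

52.1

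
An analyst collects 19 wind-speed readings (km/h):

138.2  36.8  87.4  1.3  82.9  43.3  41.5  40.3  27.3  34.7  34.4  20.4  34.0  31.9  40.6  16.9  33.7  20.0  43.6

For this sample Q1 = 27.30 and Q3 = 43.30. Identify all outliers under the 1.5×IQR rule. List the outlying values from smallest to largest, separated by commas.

1.3, 82.9, 87.4, 138.2

IQR = Q3 − Q1 = 43.30 − 27.30 = 16.00.
Lower fence = Q1 − 1.5·IQR = 27.30 − 24.00 = 3.30.
Upper fence = Q3 + 1.5·IQR = 43.30 + 24.00 = 67.30.
1.3 < 3.30 → outlier.
82.9 > 67.30 → outlier.
87.4 > 67.30 → outlier.
138.2 > 67.30 → outlier.
All remaining values lie within [3.30, 67.30].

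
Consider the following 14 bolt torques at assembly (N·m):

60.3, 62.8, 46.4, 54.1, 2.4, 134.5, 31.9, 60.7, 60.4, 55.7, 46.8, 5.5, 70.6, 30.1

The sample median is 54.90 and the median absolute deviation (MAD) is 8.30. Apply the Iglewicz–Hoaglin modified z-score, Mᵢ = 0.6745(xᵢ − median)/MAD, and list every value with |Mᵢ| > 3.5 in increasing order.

2.4, 5.5, 134.5

|Mᵢ| > 3.5 ⇔ |xᵢ − 54.90| > 3.5·8.30/0.6745 = 43.07.
So outliers lie outside [11.83, 97.97].
2.4: M = -4.27 → outlier.
5.5: M = -4.01 → outlier.
134.5: M = 6.47 → outlier.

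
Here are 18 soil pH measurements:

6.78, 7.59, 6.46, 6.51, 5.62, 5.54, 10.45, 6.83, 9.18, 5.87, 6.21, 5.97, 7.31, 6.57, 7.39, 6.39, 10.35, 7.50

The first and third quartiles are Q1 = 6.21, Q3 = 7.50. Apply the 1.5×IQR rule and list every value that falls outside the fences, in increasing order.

10.35, 10.45

IQR = Q3 − Q1 = 7.50 − 6.21 = 1.29.
Lower fence = Q1 − 1.5·IQR = 6.21 − 1.935 = 4.275.
Upper fence = Q3 + 1.5·IQR = 7.50 + 1.935 = 9.435.
10.35 > 9.435 → outlier.
10.45 > 9.435 → outlier.
All remaining values lie within [4.275, 9.435].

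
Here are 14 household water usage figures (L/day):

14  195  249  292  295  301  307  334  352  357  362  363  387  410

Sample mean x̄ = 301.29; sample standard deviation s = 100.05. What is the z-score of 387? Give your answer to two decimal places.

0.86

z = (387 − 301.29) / 100.05 = 0.86.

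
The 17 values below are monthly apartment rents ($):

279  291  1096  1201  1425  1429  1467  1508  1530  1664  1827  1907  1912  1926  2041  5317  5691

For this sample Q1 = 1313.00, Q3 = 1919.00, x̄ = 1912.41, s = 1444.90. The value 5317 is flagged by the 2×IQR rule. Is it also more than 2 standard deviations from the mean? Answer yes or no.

z = (5317 − 1912.41) / 1444.90 = 2.36.
|z| = 2.36 > 2.

yes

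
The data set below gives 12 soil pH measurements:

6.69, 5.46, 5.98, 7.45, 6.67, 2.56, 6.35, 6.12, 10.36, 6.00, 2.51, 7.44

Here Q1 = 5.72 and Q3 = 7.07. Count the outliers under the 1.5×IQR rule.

IQR = 1.35; fences at 5.72 − 2.025 = 3.695 and 7.07 + 2.025 = 9.095.
Outside the cutoffs: 2.51, 2.56, 10.36.

3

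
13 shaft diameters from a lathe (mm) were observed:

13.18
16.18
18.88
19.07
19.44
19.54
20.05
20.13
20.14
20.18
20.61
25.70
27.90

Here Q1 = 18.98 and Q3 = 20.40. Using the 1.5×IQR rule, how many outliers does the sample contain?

IQR = 1.42; fences at 18.98 − 2.13 = 16.85 and 20.40 + 2.13 = 22.53.
Outside the cutoffs: 13.18, 16.18, 25.70, 27.90.

4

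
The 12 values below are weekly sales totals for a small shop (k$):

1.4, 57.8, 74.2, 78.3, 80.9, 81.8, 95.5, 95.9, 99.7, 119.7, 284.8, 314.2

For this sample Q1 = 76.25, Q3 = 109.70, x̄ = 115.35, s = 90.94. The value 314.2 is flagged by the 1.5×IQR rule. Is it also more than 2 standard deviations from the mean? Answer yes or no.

z = (314.2 − 115.35) / 90.94 = 2.19.
|z| = 2.19 > 2.

yes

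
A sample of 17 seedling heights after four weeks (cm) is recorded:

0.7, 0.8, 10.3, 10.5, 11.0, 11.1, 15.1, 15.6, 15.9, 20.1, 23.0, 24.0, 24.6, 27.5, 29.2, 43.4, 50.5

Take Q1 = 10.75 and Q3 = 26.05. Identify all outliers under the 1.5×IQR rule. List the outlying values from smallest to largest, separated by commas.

50.5

IQR = Q3 − Q1 = 26.05 − 10.75 = 15.30.
Lower fence = Q1 − 1.5·IQR = 10.75 − 22.95 = -12.20.
Upper fence = Q3 + 1.5·IQR = 26.05 + 22.95 = 49.00.
50.5 > 49.00 → outlier.
All remaining values lie within [-12.20, 49.00].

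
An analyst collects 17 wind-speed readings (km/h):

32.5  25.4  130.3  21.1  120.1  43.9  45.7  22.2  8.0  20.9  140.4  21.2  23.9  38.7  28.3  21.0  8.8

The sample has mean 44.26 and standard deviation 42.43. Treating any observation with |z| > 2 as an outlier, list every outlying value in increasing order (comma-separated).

Cutoffs at x̄ ± 2s: 44.26 ± 2·42.43 = [-40.60, 129.12].
130.3: z = 2.03, |z| > 2 → outlier.
140.4: z = 2.27, |z| > 2 → outlier.
Every other value lies within [-40.60, 129.12].

130.3, 140.4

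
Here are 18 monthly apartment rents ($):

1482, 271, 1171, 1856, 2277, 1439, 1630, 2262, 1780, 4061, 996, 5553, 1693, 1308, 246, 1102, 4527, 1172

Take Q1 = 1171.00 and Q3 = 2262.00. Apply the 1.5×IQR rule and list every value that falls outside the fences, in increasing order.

IQR = Q3 − Q1 = 2262.00 − 1171.00 = 1091.00.
Lower fence = Q1 − 1.5·IQR = 1171.00 − 1636.50 = -465.50.
Upper fence = Q3 + 1.5·IQR = 2262.00 + 1636.50 = 3898.50.
4061 > 3898.50 → outlier.
4527 > 3898.50 → outlier.
5553 > 3898.50 → outlier.
All remaining values lie within [-465.50, 3898.50].

4061, 4527, 5553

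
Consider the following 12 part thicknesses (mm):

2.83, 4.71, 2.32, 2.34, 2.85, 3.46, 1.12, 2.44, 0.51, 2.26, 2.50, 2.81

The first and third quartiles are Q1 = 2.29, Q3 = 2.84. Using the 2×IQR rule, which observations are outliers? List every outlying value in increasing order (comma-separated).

0.51, 1.12, 4.71

IQR = Q3 − Q1 = 2.84 − 2.29 = 0.55.
Lower fence = Q1 − 2·IQR = 2.29 − 1.10 = 1.19.
Upper fence = Q3 + 2·IQR = 2.84 + 1.10 = 3.94.
0.51 < 1.19 → outlier.
1.12 < 1.19 → outlier.
4.71 > 3.94 → outlier.
All remaining values lie within [1.19, 3.94].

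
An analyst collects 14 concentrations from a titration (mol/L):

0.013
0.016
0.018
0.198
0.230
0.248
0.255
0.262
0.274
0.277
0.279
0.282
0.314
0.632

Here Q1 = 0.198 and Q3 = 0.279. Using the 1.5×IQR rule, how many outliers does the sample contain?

IQR = 0.081; fences at 0.198 − 0.1215 = 0.0765 and 0.279 + 0.1215 = 0.4005.
Outside the cutoffs: 0.013, 0.016, 0.018, 0.632.

4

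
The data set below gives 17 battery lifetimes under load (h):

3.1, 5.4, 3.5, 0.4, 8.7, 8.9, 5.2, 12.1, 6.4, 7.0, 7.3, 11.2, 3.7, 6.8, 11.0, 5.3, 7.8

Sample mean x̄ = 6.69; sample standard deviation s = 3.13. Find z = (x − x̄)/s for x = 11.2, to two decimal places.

1.44

z = (11.2 − 6.69) / 3.13 = 1.44.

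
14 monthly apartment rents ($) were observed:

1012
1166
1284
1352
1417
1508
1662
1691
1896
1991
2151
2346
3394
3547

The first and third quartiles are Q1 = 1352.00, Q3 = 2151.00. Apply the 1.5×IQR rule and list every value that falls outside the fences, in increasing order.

IQR = Q3 − Q1 = 2151.00 − 1352.00 = 799.00.
Lower fence = Q1 − 1.5·IQR = 1352.00 − 1198.50 = 153.50.
Upper fence = Q3 + 1.5·IQR = 2151.00 + 1198.50 = 3349.50.
3394 > 3349.50 → outlier.
3547 > 3349.50 → outlier.
All remaining values lie within [153.50, 3349.50].

3394, 3547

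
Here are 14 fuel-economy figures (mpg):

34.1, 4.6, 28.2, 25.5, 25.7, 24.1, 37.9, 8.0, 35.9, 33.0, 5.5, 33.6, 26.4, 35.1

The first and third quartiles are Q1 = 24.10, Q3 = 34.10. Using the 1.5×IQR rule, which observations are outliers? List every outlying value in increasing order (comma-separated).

4.6, 5.5, 8.0

IQR = Q3 − Q1 = 34.10 − 24.10 = 10.00.
Lower fence = Q1 − 1.5·IQR = 24.10 − 15.00 = 9.10.
Upper fence = Q3 + 1.5·IQR = 34.10 + 15.00 = 49.10.
4.6 < 9.10 → outlier.
5.5 < 9.10 → outlier.
8.0 < 9.10 → outlier.
All remaining values lie within [9.10, 49.10].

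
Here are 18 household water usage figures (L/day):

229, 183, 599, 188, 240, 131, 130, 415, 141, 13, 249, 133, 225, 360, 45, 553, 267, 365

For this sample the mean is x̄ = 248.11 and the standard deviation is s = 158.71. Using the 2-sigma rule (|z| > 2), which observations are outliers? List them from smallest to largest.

599

Cutoffs at x̄ ± 2s: 248.11 ± 2·158.71 = [-69.31, 565.53].
599: z = 2.21, |z| > 2 → outlier.
Every other value lies within [-69.31, 565.53].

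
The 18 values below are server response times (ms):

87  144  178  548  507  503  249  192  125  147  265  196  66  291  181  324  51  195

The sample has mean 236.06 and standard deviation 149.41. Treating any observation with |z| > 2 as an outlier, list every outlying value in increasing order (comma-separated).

548

Cutoffs at x̄ ± 2s: 236.06 ± 2·149.41 = [-62.76, 534.88].
548: z = 2.09, |z| > 2 → outlier.
Every other value lies within [-62.76, 534.88].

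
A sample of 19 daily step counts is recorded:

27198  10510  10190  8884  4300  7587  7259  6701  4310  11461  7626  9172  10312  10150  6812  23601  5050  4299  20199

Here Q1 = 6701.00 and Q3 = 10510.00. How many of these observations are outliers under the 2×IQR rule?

IQR = 3809.00; fences at 6701.00 − 7618.00 = -917.00 and 10510.00 + 7618.00 = 18128.00.
Outside the cutoffs: 20199, 23601, 27198.

3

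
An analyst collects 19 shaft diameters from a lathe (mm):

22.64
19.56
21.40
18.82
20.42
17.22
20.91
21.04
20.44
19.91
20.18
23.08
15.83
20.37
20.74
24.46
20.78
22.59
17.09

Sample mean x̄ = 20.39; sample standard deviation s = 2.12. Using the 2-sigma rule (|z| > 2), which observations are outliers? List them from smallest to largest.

15.83

Cutoffs at x̄ ± 2s: 20.39 ± 2·2.12 = [16.15, 24.63].
15.83: z = -2.15, |z| > 2 → outlier.
Every other value lies within [16.15, 24.63].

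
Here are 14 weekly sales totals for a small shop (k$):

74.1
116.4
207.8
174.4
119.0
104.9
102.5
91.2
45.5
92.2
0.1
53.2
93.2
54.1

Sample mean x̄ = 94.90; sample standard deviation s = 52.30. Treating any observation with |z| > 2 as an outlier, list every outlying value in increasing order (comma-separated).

Cutoffs at x̄ ± 2s: 94.90 ± 2·52.30 = [-9.70, 199.50].
207.8: z = 2.16, |z| > 2 → outlier.
Every other value lies within [-9.70, 199.50].

207.8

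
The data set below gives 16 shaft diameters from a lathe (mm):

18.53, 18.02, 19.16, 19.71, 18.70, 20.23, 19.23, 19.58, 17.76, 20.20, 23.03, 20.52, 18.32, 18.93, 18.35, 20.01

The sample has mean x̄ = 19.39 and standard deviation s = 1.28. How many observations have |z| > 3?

Cutoffs: x̄ ± 3s = [15.55, 23.23].
Every value lies within the cutoffs.

0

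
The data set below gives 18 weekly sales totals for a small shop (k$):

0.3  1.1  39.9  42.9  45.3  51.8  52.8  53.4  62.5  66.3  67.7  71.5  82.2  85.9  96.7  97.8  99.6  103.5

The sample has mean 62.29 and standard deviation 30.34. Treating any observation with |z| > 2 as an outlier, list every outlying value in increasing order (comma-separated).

Cutoffs at x̄ ± 2s: 62.29 ± 2·30.34 = [1.61, 122.97].
0.3: z = -2.04, |z| > 2 → outlier.
1.1: z = -2.02, |z| > 2 → outlier.
Every other value lies within [1.61, 122.97].

0.3, 1.1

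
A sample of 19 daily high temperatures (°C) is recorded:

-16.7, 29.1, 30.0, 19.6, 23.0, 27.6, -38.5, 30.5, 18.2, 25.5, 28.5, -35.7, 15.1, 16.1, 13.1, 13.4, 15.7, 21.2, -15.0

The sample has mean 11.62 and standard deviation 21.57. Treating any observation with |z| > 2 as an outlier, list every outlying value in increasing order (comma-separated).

Cutoffs at x̄ ± 2s: 11.62 ± 2·21.57 = [-31.52, 54.76].
-38.5: z = -2.32, |z| > 2 → outlier.
-35.7: z = -2.19, |z| > 2 → outlier.
Every other value lies within [-31.52, 54.76].

-38.5, -35.7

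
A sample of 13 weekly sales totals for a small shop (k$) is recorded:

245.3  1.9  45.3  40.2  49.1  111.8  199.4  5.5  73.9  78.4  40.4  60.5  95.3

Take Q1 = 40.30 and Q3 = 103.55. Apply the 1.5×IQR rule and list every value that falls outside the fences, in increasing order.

199.4, 245.3

IQR = Q3 − Q1 = 103.55 − 40.30 = 63.25.
Lower fence = Q1 − 1.5·IQR = 40.30 − 94.875 = -54.575.
Upper fence = Q3 + 1.5·IQR = 103.55 + 94.875 = 198.425.
199.4 > 198.425 → outlier.
245.3 > 198.425 → outlier.
All remaining values lie within [-54.575, 198.425].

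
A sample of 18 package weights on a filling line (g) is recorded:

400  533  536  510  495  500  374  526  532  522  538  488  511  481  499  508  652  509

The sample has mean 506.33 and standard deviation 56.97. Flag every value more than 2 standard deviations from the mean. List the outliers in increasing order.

374, 652

Cutoffs at x̄ ± 2s: 506.33 ± 2·56.97 = [392.39, 620.27].
374: z = -2.32, |z| > 2 → outlier.
652: z = 2.56, |z| > 2 → outlier.
Every other value lies within [392.39, 620.27].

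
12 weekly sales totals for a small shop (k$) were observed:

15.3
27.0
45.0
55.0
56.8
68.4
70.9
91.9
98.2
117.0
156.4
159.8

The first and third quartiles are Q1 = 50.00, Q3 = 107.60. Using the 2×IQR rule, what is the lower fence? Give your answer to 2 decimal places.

-65.20

IQR = Q3 − Q1 = 107.60 − 50.00 = 57.60.
Lower fence = Q1 − 2·IQR = 50.00 − 115.20 = -65.20.
Upper fence = Q3 + 2·IQR = 107.60 + 115.20 = 222.80.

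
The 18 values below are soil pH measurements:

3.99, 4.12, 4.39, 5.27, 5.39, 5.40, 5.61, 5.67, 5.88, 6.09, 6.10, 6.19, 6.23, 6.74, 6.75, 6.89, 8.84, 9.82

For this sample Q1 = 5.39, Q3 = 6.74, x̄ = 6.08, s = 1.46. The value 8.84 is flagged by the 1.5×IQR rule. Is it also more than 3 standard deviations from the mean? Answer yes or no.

no

z = (8.84 − 6.08) / 1.46 = 1.89.
|z| = 1.89 ≤ 3.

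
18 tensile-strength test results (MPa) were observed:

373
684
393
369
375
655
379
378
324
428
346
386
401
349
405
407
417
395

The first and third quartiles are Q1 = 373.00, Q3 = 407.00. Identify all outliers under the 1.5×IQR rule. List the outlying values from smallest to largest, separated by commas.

IQR = Q3 − Q1 = 407.00 − 373.00 = 34.00.
Lower fence = Q1 − 1.5·IQR = 373.00 − 51.00 = 322.00.
Upper fence = Q3 + 1.5·IQR = 407.00 + 51.00 = 458.00.
655 > 458.00 → outlier.
684 > 458.00 → outlier.
All remaining values lie within [322.00, 458.00].

655, 684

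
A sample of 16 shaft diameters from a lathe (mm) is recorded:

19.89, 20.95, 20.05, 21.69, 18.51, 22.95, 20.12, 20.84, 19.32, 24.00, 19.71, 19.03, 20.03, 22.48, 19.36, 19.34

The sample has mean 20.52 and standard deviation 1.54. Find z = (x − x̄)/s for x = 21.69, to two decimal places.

0.76

z = (21.69 − 20.52) / 1.54 = 0.76.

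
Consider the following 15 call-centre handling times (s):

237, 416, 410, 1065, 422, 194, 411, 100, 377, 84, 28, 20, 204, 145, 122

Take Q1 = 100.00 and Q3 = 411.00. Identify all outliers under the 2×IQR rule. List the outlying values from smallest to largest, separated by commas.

1065

IQR = Q3 − Q1 = 411.00 − 100.00 = 311.00.
Lower fence = Q1 − 2·IQR = 100.00 − 622.00 = -522.00.
Upper fence = Q3 + 2·IQR = 411.00 + 622.00 = 1033.00.
1065 > 1033.00 → outlier.
All remaining values lie within [-522.00, 1033.00].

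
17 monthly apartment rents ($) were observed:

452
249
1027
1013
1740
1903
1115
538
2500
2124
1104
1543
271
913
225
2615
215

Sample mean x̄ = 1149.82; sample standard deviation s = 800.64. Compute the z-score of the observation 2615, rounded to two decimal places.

1.83

z = (2615 − 1149.82) / 800.64 = 1.83.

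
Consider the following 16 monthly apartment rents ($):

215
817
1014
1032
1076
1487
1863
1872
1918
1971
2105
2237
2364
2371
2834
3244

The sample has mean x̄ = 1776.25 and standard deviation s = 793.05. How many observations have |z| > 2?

Cutoffs: x̄ ± 2s = [190.15, 3362.35].
Every value lies within the cutoffs.

0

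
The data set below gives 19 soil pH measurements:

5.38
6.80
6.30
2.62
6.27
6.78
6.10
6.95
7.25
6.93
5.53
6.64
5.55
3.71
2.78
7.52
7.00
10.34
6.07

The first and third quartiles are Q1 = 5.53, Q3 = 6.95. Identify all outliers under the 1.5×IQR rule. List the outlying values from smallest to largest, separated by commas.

IQR = Q3 − Q1 = 6.95 − 5.53 = 1.42.
Lower fence = Q1 − 1.5·IQR = 5.53 − 2.13 = 3.40.
Upper fence = Q3 + 1.5·IQR = 6.95 + 2.13 = 9.08.
2.62 < 3.40 → outlier.
2.78 < 3.40 → outlier.
10.34 > 9.08 → outlier.
All remaining values lie within [3.40, 9.08].

2.62, 2.78, 10.34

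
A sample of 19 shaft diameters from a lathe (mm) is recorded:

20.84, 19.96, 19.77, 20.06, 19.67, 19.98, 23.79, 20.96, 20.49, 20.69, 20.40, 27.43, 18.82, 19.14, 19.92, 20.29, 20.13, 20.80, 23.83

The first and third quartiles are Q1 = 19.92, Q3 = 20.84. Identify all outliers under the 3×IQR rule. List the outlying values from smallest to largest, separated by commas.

IQR = Q3 − Q1 = 20.84 − 19.92 = 0.92.
Lower fence = Q1 − 3·IQR = 19.92 − 2.76 = 17.16.
Upper fence = Q3 + 3·IQR = 20.84 + 2.76 = 23.60.
23.79 > 23.60 → outlier.
23.83 > 23.60 → outlier.
27.43 > 23.60 → outlier.
All remaining values lie within [17.16, 23.60].

23.79, 23.83, 27.43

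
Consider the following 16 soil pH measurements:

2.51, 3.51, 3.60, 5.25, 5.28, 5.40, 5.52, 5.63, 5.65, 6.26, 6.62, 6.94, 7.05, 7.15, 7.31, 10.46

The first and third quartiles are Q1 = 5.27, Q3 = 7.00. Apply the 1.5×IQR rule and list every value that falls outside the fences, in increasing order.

IQR = Q3 − Q1 = 7.00 − 5.27 = 1.73.
Lower fence = Q1 − 1.5·IQR = 5.27 − 2.595 = 2.675.
Upper fence = Q3 + 1.5·IQR = 7.00 + 2.595 = 9.595.
2.51 < 2.675 → outlier.
10.46 > 9.595 → outlier.
All remaining values lie within [2.675, 9.595].

2.51, 10.46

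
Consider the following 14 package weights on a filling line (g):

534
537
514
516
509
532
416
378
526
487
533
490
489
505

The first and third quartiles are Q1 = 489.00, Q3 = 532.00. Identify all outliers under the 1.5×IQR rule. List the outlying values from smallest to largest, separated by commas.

378, 416

IQR = Q3 − Q1 = 532.00 − 489.00 = 43.00.
Lower fence = Q1 − 1.5·IQR = 489.00 − 64.50 = 424.50.
Upper fence = Q3 + 1.5·IQR = 532.00 + 64.50 = 596.50.
378 < 424.50 → outlier.
416 < 424.50 → outlier.
All remaining values lie within [424.50, 596.50].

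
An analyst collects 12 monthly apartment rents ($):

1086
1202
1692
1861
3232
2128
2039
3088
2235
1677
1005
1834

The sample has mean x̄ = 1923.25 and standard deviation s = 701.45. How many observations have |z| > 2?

0

Cutoffs: x̄ ± 2s = [520.35, 3326.15].
Every value lies within the cutoffs.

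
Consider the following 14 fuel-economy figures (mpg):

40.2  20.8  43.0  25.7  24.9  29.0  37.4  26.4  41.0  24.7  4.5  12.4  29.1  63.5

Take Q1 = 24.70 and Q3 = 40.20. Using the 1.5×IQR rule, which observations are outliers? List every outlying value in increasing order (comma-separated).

63.5

IQR = Q3 − Q1 = 40.20 − 24.70 = 15.50.
Lower fence = Q1 − 1.5·IQR = 24.70 − 23.25 = 1.45.
Upper fence = Q3 + 1.5·IQR = 40.20 + 23.25 = 63.45.
63.5 > 63.45 → outlier.
All remaining values lie within [1.45, 63.45].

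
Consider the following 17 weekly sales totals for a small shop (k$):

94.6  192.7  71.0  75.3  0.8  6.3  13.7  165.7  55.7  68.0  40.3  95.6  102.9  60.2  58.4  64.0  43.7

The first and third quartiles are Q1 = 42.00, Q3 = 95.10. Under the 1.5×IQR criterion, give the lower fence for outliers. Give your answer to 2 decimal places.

IQR = Q3 − Q1 = 95.10 − 42.00 = 53.10.
Lower fence = Q1 − 1.5·IQR = 42.00 − 79.65 = -37.65.
Upper fence = Q3 + 1.5·IQR = 95.10 + 79.65 = 174.75.

-37.65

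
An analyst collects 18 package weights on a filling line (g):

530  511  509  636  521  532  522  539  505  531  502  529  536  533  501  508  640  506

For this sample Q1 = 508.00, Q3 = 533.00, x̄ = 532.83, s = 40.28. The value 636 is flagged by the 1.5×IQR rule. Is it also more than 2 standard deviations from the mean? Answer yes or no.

z = (636 − 532.83) / 40.28 = 2.56.
|z| = 2.56 > 2.

yes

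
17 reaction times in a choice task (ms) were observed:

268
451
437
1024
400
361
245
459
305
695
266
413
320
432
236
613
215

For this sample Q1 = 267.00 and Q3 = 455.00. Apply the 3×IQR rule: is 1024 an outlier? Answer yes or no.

yes

IQR = Q3 − Q1 = 455.00 − 267.00 = 188.00.
Lower fence = Q1 − 3·IQR = 267.00 − 564.00 = -297.00.
Upper fence = Q3 + 3·IQR = 455.00 + 564.00 = 1019.00.
1024 lies above the upper fence.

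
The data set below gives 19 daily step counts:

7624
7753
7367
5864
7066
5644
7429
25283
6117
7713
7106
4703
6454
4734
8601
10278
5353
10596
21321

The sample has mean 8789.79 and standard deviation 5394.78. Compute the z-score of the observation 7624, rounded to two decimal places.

z = (7624 − 8789.79) / 5394.78 = -0.22.

-0.22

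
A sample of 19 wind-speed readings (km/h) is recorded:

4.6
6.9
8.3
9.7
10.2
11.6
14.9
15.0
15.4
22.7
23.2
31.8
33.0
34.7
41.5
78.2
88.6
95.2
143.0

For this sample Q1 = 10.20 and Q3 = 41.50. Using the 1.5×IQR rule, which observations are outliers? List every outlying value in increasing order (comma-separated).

88.6, 95.2, 143.0

IQR = Q3 − Q1 = 41.50 − 10.20 = 31.30.
Lower fence = Q1 − 1.5·IQR = 10.20 − 46.95 = -36.75.
Upper fence = Q3 + 1.5·IQR = 41.50 + 46.95 = 88.45.
88.6 > 88.45 → outlier.
95.2 > 88.45 → outlier.
143.0 > 88.45 → outlier.
All remaining values lie within [-36.75, 88.45].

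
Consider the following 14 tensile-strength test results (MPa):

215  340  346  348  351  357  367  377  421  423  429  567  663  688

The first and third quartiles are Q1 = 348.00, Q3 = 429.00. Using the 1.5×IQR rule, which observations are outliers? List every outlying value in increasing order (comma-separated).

IQR = Q3 − Q1 = 429.00 − 348.00 = 81.00.
Lower fence = Q1 − 1.5·IQR = 348.00 − 121.50 = 226.50.
Upper fence = Q3 + 1.5·IQR = 429.00 + 121.50 = 550.50.
215 < 226.50 → outlier.
567 > 550.50 → outlier.
663 > 550.50 → outlier.
688 > 550.50 → outlier.
All remaining values lie within [226.50, 550.50].

215, 567, 663, 688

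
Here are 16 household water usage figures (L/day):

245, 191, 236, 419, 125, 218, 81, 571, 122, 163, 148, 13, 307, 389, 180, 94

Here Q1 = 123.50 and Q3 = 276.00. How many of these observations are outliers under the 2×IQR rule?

0

IQR = 152.50; fences at 123.50 − 305.00 = -181.50 and 276.00 + 305.00 = 581.00.
Every value lies within the cutoffs.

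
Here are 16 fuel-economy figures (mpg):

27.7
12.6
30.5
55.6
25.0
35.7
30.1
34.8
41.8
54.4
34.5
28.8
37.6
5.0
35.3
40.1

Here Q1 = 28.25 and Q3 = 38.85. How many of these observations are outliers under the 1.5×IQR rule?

2

IQR = 10.60; fences at 28.25 − 15.90 = 12.35 and 38.85 + 15.90 = 54.75.
Outside the cutoffs: 5.0, 55.6.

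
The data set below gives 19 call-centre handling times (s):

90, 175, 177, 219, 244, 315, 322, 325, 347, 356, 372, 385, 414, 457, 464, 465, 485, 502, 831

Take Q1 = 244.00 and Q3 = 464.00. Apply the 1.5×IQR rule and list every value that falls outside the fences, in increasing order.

IQR = Q3 − Q1 = 464.00 − 244.00 = 220.00.
Lower fence = Q1 − 1.5·IQR = 244.00 − 330.00 = -86.00.
Upper fence = Q3 + 1.5·IQR = 464.00 + 330.00 = 794.00.
831 > 794.00 → outlier.
All remaining values lie within [-86.00, 794.00].

831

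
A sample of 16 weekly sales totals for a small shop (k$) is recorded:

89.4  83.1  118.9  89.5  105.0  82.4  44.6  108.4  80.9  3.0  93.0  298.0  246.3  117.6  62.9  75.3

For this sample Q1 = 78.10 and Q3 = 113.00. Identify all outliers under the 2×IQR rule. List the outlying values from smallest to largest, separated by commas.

3.0, 246.3, 298.0

IQR = Q3 − Q1 = 113.00 − 78.10 = 34.90.
Lower fence = Q1 − 2·IQR = 78.10 − 69.80 = 8.30.
Upper fence = Q3 + 2·IQR = 113.00 + 69.80 = 182.80.
3.0 < 8.30 → outlier.
246.3 > 182.80 → outlier.
298.0 > 182.80 → outlier.
All remaining values lie within [8.30, 182.80].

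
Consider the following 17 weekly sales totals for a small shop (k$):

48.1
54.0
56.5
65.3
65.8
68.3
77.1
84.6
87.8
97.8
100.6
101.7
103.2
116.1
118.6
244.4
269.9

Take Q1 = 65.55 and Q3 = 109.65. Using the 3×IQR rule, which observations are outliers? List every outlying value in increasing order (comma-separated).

244.4, 269.9

IQR = Q3 − Q1 = 109.65 − 65.55 = 44.10.
Lower fence = Q1 − 3·IQR = 65.55 − 132.30 = -66.75.
Upper fence = Q3 + 3·IQR = 109.65 + 132.30 = 241.95.
244.4 > 241.95 → outlier.
269.9 > 241.95 → outlier.
All remaining values lie within [-66.75, 241.95].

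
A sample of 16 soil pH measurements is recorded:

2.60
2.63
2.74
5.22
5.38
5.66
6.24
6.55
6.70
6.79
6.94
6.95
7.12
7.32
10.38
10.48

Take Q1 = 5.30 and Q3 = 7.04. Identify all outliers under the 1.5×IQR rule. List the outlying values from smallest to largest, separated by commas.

2.60, 2.63, 10.38, 10.48

IQR = Q3 − Q1 = 7.04 − 5.30 = 1.74.
Lower fence = Q1 − 1.5·IQR = 5.30 − 2.61 = 2.69.
Upper fence = Q3 + 1.5·IQR = 7.04 + 2.61 = 9.65.
2.60 < 2.69 → outlier.
2.63 < 2.69 → outlier.
10.38 > 9.65 → outlier.
10.48 > 9.65 → outlier.
All remaining values lie within [2.69, 9.65].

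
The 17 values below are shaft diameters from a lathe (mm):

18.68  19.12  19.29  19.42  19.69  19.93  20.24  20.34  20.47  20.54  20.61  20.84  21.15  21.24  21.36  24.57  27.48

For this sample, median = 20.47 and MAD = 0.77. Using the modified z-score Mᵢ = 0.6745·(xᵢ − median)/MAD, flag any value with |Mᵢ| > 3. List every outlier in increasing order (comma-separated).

24.57, 27.48

|Mᵢ| > 3 ⇔ |xᵢ − 20.47| > 3·0.77/0.6745 = 3.42.
So outliers lie outside [17.05, 23.89].
24.57: M = 3.59 → outlier.
27.48: M = 6.14 → outlier.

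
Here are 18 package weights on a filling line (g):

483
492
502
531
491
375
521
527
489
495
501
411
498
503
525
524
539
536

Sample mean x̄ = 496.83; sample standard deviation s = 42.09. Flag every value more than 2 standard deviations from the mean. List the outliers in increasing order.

375, 411

Cutoffs at x̄ ± 2s: 496.83 ± 2·42.09 = [412.65, 581.01].
375: z = -2.89, |z| > 2 → outlier.
411: z = -2.04, |z| > 2 → outlier.
Every other value lies within [412.65, 581.01].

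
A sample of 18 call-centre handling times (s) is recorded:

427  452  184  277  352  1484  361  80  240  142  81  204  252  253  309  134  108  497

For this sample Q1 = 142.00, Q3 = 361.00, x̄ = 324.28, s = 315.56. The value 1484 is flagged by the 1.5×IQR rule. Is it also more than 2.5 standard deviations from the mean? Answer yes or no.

z = (1484 − 324.28) / 315.56 = 3.68.
|z| = 3.68 > 2.5.

yes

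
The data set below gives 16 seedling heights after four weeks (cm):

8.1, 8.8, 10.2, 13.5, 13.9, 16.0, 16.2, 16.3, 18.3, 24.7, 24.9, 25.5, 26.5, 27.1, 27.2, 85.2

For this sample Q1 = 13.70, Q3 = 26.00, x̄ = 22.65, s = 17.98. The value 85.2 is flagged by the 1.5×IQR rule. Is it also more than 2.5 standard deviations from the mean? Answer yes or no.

yes

z = (85.2 − 22.65) / 17.98 = 3.48.
|z| = 3.48 > 2.5.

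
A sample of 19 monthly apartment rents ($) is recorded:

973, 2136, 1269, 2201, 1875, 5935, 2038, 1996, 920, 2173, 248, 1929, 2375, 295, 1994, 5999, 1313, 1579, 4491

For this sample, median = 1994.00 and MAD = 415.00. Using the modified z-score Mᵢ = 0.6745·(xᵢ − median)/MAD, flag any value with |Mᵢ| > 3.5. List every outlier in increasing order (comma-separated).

|Mᵢ| > 3.5 ⇔ |xᵢ − 1994.00| > 3.5·415.00/0.6745 = 2153.45.
So outliers lie outside [-159.45, 4147.45].
4491: M = 4.06 → outlier.
5935: M = 6.41 → outlier.
5999: M = 6.51 → outlier.

4491, 5935, 5999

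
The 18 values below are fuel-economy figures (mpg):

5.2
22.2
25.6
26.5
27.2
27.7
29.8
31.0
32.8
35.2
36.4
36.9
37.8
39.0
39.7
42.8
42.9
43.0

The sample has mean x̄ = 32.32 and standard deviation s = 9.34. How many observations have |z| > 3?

Cutoffs: x̄ ± 3s = [4.30, 60.34].
Every value lies within the cutoffs.

0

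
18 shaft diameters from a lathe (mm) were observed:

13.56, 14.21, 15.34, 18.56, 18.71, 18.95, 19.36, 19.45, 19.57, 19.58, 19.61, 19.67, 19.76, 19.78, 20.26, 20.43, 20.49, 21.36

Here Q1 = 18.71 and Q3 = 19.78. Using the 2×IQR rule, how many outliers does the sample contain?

3

IQR = 1.07; fences at 18.71 − 2.14 = 16.57 and 19.78 + 2.14 = 21.92.
Outside the cutoffs: 13.56, 14.21, 15.34.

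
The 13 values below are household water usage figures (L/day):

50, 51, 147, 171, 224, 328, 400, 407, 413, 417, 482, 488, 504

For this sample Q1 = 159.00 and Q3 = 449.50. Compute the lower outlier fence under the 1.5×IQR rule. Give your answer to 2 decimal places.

-276.75

IQR = Q3 − Q1 = 449.50 − 159.00 = 290.50.
Lower fence = Q1 − 1.5·IQR = 159.00 − 435.75 = -276.75.
Upper fence = Q3 + 1.5·IQR = 449.50 + 435.75 = 885.25.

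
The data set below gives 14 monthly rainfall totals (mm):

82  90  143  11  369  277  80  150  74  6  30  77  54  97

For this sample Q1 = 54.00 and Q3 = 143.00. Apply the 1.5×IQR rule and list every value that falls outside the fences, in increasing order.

IQR = Q3 − Q1 = 143.00 − 54.00 = 89.00.
Lower fence = Q1 − 1.5·IQR = 54.00 − 133.50 = -79.50.
Upper fence = Q3 + 1.5·IQR = 143.00 + 133.50 = 276.50.
277 > 276.50 → outlier.
369 > 276.50 → outlier.
All remaining values lie within [-79.50, 276.50].

277, 369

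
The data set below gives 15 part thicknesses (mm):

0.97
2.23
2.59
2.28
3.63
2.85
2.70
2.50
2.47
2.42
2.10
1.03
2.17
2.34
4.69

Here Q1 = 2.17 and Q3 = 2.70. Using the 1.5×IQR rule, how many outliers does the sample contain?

IQR = 0.53; fences at 2.17 − 0.795 = 1.375 and 2.70 + 0.795 = 3.495.
Outside the cutoffs: 0.97, 1.03, 3.63, 4.69.

4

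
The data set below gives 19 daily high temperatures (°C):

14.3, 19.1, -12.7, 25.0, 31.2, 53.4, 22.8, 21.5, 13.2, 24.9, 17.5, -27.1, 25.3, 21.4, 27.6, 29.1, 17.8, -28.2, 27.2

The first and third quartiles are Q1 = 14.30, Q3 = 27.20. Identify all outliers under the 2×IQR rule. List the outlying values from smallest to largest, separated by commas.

IQR = Q3 − Q1 = 27.20 − 14.30 = 12.90.
Lower fence = Q1 − 2·IQR = 14.30 − 25.80 = -11.50.
Upper fence = Q3 + 2·IQR = 27.20 + 25.80 = 53.00.
-28.2 < -11.50 → outlier.
-27.1 < -11.50 → outlier.
-12.7 < -11.50 → outlier.
53.4 > 53.00 → outlier.
All remaining values lie within [-11.50, 53.00].

-28.2, -27.1, -12.7, 53.4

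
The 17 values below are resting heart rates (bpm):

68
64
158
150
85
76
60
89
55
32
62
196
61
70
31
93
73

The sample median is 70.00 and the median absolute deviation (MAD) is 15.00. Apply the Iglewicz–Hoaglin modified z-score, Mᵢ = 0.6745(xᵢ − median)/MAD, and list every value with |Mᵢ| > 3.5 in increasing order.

150, 158, 196

|Mᵢ| > 3.5 ⇔ |xᵢ − 70.00| > 3.5·15.00/0.6745 = 77.84.
So outliers lie outside [-7.84, 147.84].
150: M = 3.60 → outlier.
158: M = 3.96 → outlier.
196: M = 5.67 → outlier.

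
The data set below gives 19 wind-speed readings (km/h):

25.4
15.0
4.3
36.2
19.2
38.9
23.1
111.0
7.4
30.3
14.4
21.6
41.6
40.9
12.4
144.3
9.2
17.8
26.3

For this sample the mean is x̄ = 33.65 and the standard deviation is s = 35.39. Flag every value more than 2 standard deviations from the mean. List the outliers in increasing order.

111.0, 144.3

Cutoffs at x̄ ± 2s: 33.65 ± 2·35.39 = [-37.13, 104.43].
111.0: z = 2.19, |z| > 2 → outlier.
144.3: z = 3.13, |z| > 2 → outlier.
Every other value lies within [-37.13, 104.43].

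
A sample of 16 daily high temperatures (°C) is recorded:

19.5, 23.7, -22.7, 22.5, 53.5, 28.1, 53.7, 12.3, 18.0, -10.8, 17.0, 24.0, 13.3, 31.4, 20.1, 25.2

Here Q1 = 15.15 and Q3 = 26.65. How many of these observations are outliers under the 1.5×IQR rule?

IQR = 11.50; fences at 15.15 − 17.25 = -2.10 and 26.65 + 17.25 = 43.90.
Outside the cutoffs: -22.7, -10.8, 53.5, 53.7.

4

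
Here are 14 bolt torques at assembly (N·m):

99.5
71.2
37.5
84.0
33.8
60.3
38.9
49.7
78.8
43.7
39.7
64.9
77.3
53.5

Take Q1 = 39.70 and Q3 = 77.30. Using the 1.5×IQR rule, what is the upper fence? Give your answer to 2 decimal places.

133.70

IQR = Q3 − Q1 = 77.30 − 39.70 = 37.60.
Lower fence = Q1 − 1.5·IQR = 39.70 − 56.40 = -16.70.
Upper fence = Q3 + 1.5·IQR = 77.30 + 56.40 = 133.70.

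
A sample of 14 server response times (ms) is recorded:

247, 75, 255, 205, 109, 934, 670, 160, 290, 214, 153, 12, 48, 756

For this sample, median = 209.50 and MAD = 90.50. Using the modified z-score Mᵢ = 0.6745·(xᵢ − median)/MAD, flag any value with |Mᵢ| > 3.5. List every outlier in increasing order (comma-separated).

756, 934

|Mᵢ| > 3.5 ⇔ |xᵢ − 209.50| > 3.5·90.50/0.6745 = 469.61.
So outliers lie outside [-260.11, 679.11].
756: M = 4.07 → outlier.
934: M = 5.40 → outlier.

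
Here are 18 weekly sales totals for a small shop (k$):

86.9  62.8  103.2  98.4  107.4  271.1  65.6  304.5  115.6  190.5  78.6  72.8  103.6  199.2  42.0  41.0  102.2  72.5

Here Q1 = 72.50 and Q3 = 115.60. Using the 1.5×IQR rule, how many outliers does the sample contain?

4

IQR = 43.10; fences at 72.50 − 64.65 = 7.85 and 115.60 + 64.65 = 180.25.
Outside the cutoffs: 190.5, 199.2, 271.1, 304.5.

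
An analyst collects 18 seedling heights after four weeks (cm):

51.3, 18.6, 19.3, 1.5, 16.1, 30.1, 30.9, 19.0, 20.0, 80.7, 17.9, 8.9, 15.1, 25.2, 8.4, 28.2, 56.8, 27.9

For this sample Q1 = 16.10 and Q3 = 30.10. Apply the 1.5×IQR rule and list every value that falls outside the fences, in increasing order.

IQR = Q3 − Q1 = 30.10 − 16.10 = 14.00.
Lower fence = Q1 − 1.5·IQR = 16.10 − 21.00 = -4.90.
Upper fence = Q3 + 1.5·IQR = 30.10 + 21.00 = 51.10.
51.3 > 51.10 → outlier.
56.8 > 51.10 → outlier.
80.7 > 51.10 → outlier.
All remaining values lie within [-4.90, 51.10].

51.3, 56.8, 80.7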